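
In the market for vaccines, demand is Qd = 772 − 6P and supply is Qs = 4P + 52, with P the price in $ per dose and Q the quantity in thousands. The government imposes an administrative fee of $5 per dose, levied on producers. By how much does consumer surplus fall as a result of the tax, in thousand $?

Consumer surplus falls by $668 thousand.

Before the tax: set 772 − 6P = 4P + 52 → P* = $72, Q* = 340.
With the tax collected from producers, supply shifts: Qs = 4(P − 5) + 52.
Solving gives Q = 328 with consumers paying $74 and producers receiving $69 (the $5 wedge).
ΔCS is the trapezoid between Q = 328 and Q = 340 of height $2: ½ · (340 + 328) · 2 = $668.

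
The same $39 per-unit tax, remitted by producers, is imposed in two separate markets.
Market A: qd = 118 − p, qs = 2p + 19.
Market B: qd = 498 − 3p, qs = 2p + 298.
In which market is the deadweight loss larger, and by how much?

Market A: pre-tax p* = $33, q* = 85; post-tax q = 59; deadweight loss = $507.
Market B: pre-tax p* = $40, q* = 378; post-tax q = 331.2; deadweight loss = $912.6.
Difference: $507 vs $912.6 → market B is larger by $405.6.

Market B, by $405.6.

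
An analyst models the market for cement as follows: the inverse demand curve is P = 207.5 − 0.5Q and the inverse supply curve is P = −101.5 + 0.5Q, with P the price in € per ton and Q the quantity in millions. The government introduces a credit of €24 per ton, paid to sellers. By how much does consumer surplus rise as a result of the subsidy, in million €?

Rewrite in direct form: Qd = 415 − 2P and Qs = 2P + 203.
Without the subsidy, 415 − 2P = 2P + 203 gives 4P = 212, so P* = €53 and Q* = 309.
With a per-unit subsidy paid to sellers, each receives P + 24 per unit sold, so supply becomes Qs = 2(P + 24) + 203.
Solving gives Q = 333 with buyers paying €41 and sellers receiving €65 (the €24 wedge).
ΔCS is the trapezoid between Q = 333 and Q = 309 of height €12: ½ · (309 + 333) · 12 = €3852.

Consumer surplus rises by €3852 million.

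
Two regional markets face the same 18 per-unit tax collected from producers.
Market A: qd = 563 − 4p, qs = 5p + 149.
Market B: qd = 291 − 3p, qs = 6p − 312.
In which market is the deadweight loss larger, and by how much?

Market A, by 36.

Market A: pre-tax p* = 46, q* = 379; post-tax q = 339; deadweight loss = 360.
Market B: pre-tax p* = 67, q* = 90; post-tax q = 54; deadweight loss = 324.
Difference: 360 vs 324 → market A is larger by 36.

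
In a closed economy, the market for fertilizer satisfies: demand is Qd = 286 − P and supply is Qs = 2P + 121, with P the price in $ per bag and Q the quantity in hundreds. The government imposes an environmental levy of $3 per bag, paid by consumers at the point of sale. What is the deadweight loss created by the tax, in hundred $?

Without the tax, 286 − P = 2P + 121 gives 3P = 165, so P* = $55 and Q* = 231.
With the tax collected from consumers, demand (in seller-price terms) shifts: Qd = 286 − (P + 3).
Solving gives Q = 229 with consumers paying $57 and producers receiving $54 (the $3 wedge).
Quantity falls by |ΔQ| = |231 − 229| = 2.
DWL = ½ · t · |ΔQ| = ½ · 3 · 2 = $3.

Deadweight loss = $3 hundred.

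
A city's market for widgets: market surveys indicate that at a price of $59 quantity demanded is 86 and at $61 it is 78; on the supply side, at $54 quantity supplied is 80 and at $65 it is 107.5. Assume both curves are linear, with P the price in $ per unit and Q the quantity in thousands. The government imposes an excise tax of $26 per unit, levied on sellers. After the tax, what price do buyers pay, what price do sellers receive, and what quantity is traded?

Demand slope: (78 − 86)/(61 − 59) = -4, so Qd = 322 − 4P.
Supply slope: (107.5 − 80)/(65 − 54) = 2.5, so Qs = 2.5P − 55.
Without the tax, 322 − 4P = 2.5P − 55 gives 6.5P = 377, so P* = $58 and Q* = 90.
With the tax collected from sellers, supply shifts: Qs = 2.5(P − 26) − 55.
Solving gives Q = 50 with buyers paying $68 and sellers receiving $42 (the $26 wedge).

Buyers pay $68; sellers receive $42; quantity = 50.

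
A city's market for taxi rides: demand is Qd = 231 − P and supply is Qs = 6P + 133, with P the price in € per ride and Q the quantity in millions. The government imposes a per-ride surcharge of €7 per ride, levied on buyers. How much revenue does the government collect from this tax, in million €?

Before the tax: set 231 − P = 6P + 133 → P* = €14, Q* = 217.
With the tax collected from buyers, demand (in seller-price terms) shifts: Qd = 231 − (P + 7).
New equilibrium: buyers pay €20, producers receive €13, Q = 211. (Wedge: Pb − Ps = 7.)
Revenue = t · Q = 7 · 211 = €1477.

Tax revenue = €1477 million.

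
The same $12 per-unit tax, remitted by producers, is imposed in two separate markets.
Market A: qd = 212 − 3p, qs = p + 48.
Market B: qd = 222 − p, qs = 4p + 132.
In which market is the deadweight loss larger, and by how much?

Market B, by $3.6.

Market A: pre-tax p* = $41, q* = 89; post-tax q = 80; deadweight loss = $54.
Market B: pre-tax p* = $18, q* = 204; post-tax q = 194.4; deadweight loss = $57.6.
Difference: $54 vs $57.6 → market B is larger by $3.6.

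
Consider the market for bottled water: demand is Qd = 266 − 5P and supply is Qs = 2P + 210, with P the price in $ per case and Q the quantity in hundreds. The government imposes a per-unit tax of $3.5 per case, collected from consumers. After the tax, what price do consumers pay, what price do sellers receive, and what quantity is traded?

Before the tax: set 266 − 5P = 2P + 210 → P* = $8, Q* = 226.
With the tax collected from consumers, demand (in seller-price terms) shifts: Qd = 266 − 5(P + 3.5).
Solving gives Q = 221 with consumers paying $9 and sellers receiving $5.5 (the $3.5 wedge).
The less price-elastic side of the market bears the larger share of a per-unit tax.

Consumers pay $9; sellers receive $5.5; quantity = 221.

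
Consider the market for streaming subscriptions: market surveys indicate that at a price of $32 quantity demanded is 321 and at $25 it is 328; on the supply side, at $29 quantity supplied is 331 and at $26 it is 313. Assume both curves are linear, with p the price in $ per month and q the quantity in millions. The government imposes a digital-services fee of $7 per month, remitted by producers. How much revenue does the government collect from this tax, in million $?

Demand slope: (328 − 321)/(25 − 32) = -1, so qd = 353 − p.
Supply slope: (313 − 331)/(26 − 29) = 6, so qs = 6p + 157.
Before the tax: set 353 − p = 6p + 157 → p* = $28, q* = 325.
With the tax collected from producers, supply shifts: qs = 6(p − 7) + 157.
Solving gives q = 319 with consumers paying $34 and producers receiving $27 (the $7 wedge).
Revenue = t · Q = 7 · 319 = $2233.

Tax revenue = $2233 million.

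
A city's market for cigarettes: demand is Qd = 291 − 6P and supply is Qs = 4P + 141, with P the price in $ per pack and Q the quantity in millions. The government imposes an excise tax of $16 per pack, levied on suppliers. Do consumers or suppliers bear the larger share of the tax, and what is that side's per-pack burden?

Suppliers bear the larger share: $9.6 per pack.

Without the tax, 291 − 6P = 4P + 141 gives 10P = 150, so P* = $15 and Q* = 201.
With the tax collected from suppliers, supply shifts: Qs = 4(P − 16) + 141.
New equilibrium: consumers pay $21.4, suppliers receive $5.4, Q = 162.6. (Wedge: Pb − Ps = 16.)
Per-pack burden: consumers $6.4, suppliers $9.6.
Suppliers take the larger share because supply is less price-elastic here (demand slope 6 vs supply slope 4).
The less price-elastic side of the market bears the larger share of a per-unit tax.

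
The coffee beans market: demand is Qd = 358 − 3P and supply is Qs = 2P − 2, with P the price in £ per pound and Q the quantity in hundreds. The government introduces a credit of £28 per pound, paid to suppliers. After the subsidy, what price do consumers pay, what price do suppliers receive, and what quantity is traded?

Before the subsidy: set 358 − 3P = 2P − 2 → P* = £72, Q* = 142.
With a per-unit subsidy paid to suppliers, each receives P + 28 per unit sold, so supply becomes Qs = 2(P + 28) − 2.
New equilibrium: consumers pay £60.8, suppliers receive £88.8, Q = 175.6. (Wedge: Pb − Ps = −28.)

Consumers pay £60.8; suppliers receive £88.8; quantity = 175.6.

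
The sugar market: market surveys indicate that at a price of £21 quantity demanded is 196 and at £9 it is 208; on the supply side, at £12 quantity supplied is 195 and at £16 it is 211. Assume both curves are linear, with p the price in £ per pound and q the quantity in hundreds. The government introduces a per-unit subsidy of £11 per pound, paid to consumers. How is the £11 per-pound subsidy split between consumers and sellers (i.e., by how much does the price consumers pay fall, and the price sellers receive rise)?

Demand slope: (208 − 196)/(9 − 21) = -1, so qd = 217 − p.
Supply slope: (211 − 195)/(16 − 12) = 4, so qs = 4p + 147.
Before the subsidy: set 217 − p = 4p + 147 → p* = £14, q* = 203.
With a per-unit subsidy paid to consumers, each effectively pays p − 11, so demand becomes qd = 217 − (p − 11).
Solving gives q = 211.8 with consumers paying £5.2 and sellers receiving £16.2 (the £11 wedge).
Gain to consumers: £8.8; to sellers: £2.2. (They sum to £11.)

Consumers gain £8.8 per pound; sellers gain £2.2 per pound.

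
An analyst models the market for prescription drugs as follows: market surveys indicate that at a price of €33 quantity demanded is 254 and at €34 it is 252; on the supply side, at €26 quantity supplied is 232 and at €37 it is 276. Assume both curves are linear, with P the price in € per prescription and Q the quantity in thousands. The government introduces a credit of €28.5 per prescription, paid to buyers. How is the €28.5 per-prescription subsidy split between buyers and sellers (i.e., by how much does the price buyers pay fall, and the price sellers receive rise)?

Buyers gain €19 per prescription; sellers gain €9.5 per prescription.

Demand slope: (252 − 254)/(34 − 33) = -2, so Qd = 320 − 2P.
Supply slope: (276 − 232)/(37 − 26) = 4, so Qs = 4P + 128.
Without the subsidy, 320 − 2P = 4P + 128 gives 6P = 192, so P* = €32 and Q* = 256.
With a per-unit subsidy paid to buyers, each effectively pays P − 28.5, so demand becomes Qd = 320 − 2(P − 28.5).
Solving gives Q = 294 with buyers paying €13 and sellers receiving €41.5 (the €28.5 wedge).
Gain to buyers: €19; to sellers: €9.5. (They sum to €28.5.)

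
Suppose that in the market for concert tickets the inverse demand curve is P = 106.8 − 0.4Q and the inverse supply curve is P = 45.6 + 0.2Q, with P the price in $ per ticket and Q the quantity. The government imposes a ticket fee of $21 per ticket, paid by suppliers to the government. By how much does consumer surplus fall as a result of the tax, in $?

Consumer surplus falls by $1183.

Inverting to Q(P) form: Qd = 267 − 2.5P; Qs = 5P − 228.
Before the tax: set 267 − 2.5P = 5P − 228 → P* = $66, Q* = 102.
With the tax collected from suppliers, supply shifts: Qs = 5(P − 21) − 228.
New equilibrium: consumers pay $80, suppliers receive $59, Q = 67. (Wedge: Pb − Ps = 21.)
ΔCS is the trapezoid between Q = 67 and Q = 102 of height $14: ½ · (102 + 67) · 14 = $1183.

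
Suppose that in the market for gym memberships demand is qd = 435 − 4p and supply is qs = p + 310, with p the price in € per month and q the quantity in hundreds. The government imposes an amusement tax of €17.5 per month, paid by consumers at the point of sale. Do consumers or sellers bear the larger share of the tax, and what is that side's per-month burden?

Before the tax: set 435 − 4p = p + 310 → p* = €25, q* = 335.
With the tax collected from consumers, demand (in seller-price terms) shifts: qd = 435 − 4(p + 17.5).
Solving gives q = 321 with consumers paying €28.5 and sellers receiving €11 (the €17.5 wedge).
Per-month burden: consumers €3.5, sellers €14.
Sellers take the larger share because supply is less price-elastic here (demand slope 4 vs supply slope 1).

Sellers bear the larger share: €14 per month.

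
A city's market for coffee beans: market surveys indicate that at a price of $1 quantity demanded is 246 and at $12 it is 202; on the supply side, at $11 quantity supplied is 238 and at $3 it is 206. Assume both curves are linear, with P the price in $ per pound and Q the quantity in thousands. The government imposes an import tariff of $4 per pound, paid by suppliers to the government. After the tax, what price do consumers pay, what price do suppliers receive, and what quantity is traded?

Consumers pay $9; suppliers receive $5; quantity = 214.

Demand slope: (202 − 246)/(12 − 1) = -4, so Qd = 250 − 4P.
Supply slope: (206 − 238)/(3 − 11) = 4, so Qs = 4P + 194.
Without the tax, 250 − 4P = 4P + 194 gives 8P = 56, so P* = $7 and Q* = 222.
With the tax collected from suppliers, supply shifts: Qs = 4(P − 4) + 194.
New equilibrium: consumers pay $9, suppliers receive $5, Q = 214. (Wedge: Pb − Ps = 4.)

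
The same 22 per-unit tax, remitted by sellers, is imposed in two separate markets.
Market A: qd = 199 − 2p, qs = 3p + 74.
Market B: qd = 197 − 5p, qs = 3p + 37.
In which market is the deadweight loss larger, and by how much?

Market B, by 163.35.

Market A: pre-tax p* = 25, q* = 149; post-tax q = 122.6; deadweight loss = 290.4.
Market B: pre-tax p* = 20, q* = 97; post-tax q = 55.75; deadweight loss = 453.75.
Difference: 290.4 vs 453.75 → market B is larger by 163.35.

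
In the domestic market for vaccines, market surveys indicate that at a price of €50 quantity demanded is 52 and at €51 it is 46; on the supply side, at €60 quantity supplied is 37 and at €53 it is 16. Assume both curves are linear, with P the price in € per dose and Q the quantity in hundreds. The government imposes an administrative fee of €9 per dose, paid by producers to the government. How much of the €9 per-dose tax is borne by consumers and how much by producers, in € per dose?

Demand slope: (46 − 52)/(51 − 50) = -6, so Qd = 352 − 6P.
Supply slope: (16 − 37)/(53 − 60) = 3, so Qs = 3P − 143.
Before the tax: set 352 − 6P = 3P − 143 → P* = €55, Q* = 22.
With the tax collected from producers, supply shifts: Qs = 3(P − 9) − 143.
Solving gives Q = 4 with consumers paying €58 and producers receiving €49 (the €9 wedge).
Burden on consumers: €3; on producers: €6. (They sum to €9.)
The less price-elastic side of the market bears the larger share of a per-unit tax.

Consumers bear €3 per dose; producers bear €6 per dose.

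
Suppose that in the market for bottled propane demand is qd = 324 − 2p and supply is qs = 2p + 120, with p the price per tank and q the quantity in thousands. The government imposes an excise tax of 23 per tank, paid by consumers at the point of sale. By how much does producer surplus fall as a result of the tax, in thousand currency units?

Without the tax, 324 − 2p = 2p + 120 gives 4p = 204, so p* = 51 and q* = 222.
With the tax collected from consumers, demand (in seller-price terms) shifts: qd = 324 − 2(p + 23).
New equilibrium: consumers pay 62.5, sellers receive 39.5, q = 199. (Wedge: pb − ps = 23.)
ΔPS is the trapezoid between Q = 199 and Q = 222 of height 11.5: ½ · (222 + 199) · 11.5 = 2420.75.

Producer surplus falls by 2420.75 thousand.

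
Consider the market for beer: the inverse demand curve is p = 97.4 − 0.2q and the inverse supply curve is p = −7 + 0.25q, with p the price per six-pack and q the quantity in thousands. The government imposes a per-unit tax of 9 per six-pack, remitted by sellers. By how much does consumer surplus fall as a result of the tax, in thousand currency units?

Consumer surplus falls by 888 thousand.

Inverting to q(p) form: qd = 487 − 5p; qs = 4p + 28.
Without the tax, 487 − 5p = 4p + 28 gives 9p = 459, so p* = 51 and q* = 232.
With the tax collected from sellers, supply shifts: qs = 4(p − 9) + 28.
Solving gives q = 212 with consumers paying 55 and sellers receiving 46 (the 9 wedge).
ΔCS is the trapezoid between Q = 212 and Q = 232 of height 4: ½ · (232 + 212) · 4 = 888.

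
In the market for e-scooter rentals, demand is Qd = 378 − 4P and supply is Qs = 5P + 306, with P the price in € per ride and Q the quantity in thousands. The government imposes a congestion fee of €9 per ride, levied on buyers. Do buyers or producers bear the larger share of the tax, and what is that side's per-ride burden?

Before the tax: set 378 − 4P = 5P + 306 → P* = €8, Q* = 346.
With the tax collected from buyers, demand (in seller-price terms) shifts: Qd = 378 − 4(P + 9).
Solving gives Q = 326 with buyers paying €13 and producers receiving €4 (the €9 wedge).
Per-ride burden: buyers €5, producers €4.
Buyers take the larger share because demand is less price-elastic here (demand slope 4 vs supply slope 5).

Buyers bear the larger share: €5 per ride.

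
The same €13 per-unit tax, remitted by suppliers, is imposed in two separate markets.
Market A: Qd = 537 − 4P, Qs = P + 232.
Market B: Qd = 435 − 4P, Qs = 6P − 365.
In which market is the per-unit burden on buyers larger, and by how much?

Market A: pre-tax P* = €61, Q* = 293; post-tax Q = 282.6; per-unit burden on buyers = €2.6.
Market B: pre-tax P* = €80, Q* = 115; post-tax Q = 83.8; per-unit burden on buyers = €7.8.
Difference: €2.6 vs €7.8 → market B is larger by €5.2.

Market B, by €5.2.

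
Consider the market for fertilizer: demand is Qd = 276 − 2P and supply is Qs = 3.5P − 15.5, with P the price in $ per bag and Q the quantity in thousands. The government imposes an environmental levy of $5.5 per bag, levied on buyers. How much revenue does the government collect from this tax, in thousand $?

Tax revenue = $896.5 thousand.

Without the tax, 276 − 2P = 3.5P − 15.5 gives 5.5P = 291.5, so P* = $53 and Q* = 170.
With the tax collected from buyers, demand (in seller-price terms) shifts: Qd = 276 − 2(P + 5.5).
New equilibrium: buyers pay $56.5, sellers receive $51, Q = 163. (Wedge: Pb − Ps = 5.5.)
Revenue = t · Q = 5.5 · 163 = $896.5.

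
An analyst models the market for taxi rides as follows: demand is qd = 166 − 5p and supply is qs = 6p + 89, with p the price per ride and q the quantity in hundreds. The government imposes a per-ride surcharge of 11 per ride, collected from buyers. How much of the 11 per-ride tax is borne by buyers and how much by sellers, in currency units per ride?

Buyers bear 6 per ride; sellers bear 5 per ride.

Without the tax, 166 − 5p = 6p + 89 gives 11p = 77, so p* = 7 and q* = 131.
With the tax collected from buyers, demand (in seller-price terms) shifts: qd = 166 − 5(p + 11).
Solving gives q = 101 with buyers paying 13 and sellers receiving 2 (the 11 wedge).
Burden on buyers: 6; on sellers: 5. (They sum to 11.)
The less price-elastic side of the market bears the larger share of a per-unit tax.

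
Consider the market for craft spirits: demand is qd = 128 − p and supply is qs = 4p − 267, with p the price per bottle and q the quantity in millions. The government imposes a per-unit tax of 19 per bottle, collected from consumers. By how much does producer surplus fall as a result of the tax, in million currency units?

Producer surplus falls by 157.32 million.

Without the tax, 128 − p = 4p − 267 gives 5p = 395, so p* = 79 and q* = 49.
With the tax collected from consumers, demand (in seller-price terms) shifts: qd = 128 − (p + 19).
New equilibrium: consumers pay 94.2, suppliers receive 75.2, q = 33.8. (Wedge: pb − ps = 19.)
ΔPS is the trapezoid between Q = 33.8 and Q = 49 of height 3.8: ½ · (49 + 33.8) · 3.8 = 157.32.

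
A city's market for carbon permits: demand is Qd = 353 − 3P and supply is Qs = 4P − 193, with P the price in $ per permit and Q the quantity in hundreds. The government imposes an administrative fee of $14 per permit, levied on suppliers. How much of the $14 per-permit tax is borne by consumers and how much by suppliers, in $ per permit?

Consumers bear $8 per permit; suppliers bear $6 per permit.

Before the tax: set 353 − 3P = 4P − 193 → P* = $78, Q* = 119.
With the tax collected from suppliers, supply shifts: Qs = 4(P − 14) − 193.
New equilibrium: consumers pay $86, suppliers receive $72, Q = 95. (Wedge: Pb − Ps = 14.)
Burden on consumers: $8; on suppliers: $6. (They sum to $14.)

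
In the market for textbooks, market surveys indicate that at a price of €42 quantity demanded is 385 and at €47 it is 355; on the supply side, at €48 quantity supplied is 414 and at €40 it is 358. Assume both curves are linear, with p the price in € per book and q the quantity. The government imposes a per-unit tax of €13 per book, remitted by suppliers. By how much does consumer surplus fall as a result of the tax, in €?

Consumer surplus falls by €2506.

Demand slope: (355 − 385)/(47 − 42) = -6, so qd = 637 − 6p.
Supply slope: (358 − 414)/(40 − 48) = 7, so qs = 7p + 78.
Before the tax: set 637 − 6p = 7p + 78 → p* = €43, q* = 379.
With the tax collected from suppliers, supply shifts: qs = 7(p − 13) + 78.
New equilibrium: buyers pay €50, suppliers receive €37, q = 337. (Wedge: pb − ps = 13.)
ΔCS is the trapezoid between Q = 337 and Q = 379 of height €7: ½ · (379 + 337) · 7 = €2506.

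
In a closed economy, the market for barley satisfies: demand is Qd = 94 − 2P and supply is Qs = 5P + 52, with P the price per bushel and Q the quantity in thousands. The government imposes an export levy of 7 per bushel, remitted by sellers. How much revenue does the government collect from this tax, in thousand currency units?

Before the tax: set 94 − 2P = 5P + 52 → P* = 6, Q* = 82.
With the tax collected from sellers, supply shifts: Qs = 5(P − 7) + 52.
New equilibrium: consumers pay 11, sellers receive 4, Q = 72. (Wedge: Pb − Ps = 7.)
Revenue = t · Q = 7 · 72 = 504.

Tax revenue = 504 thousand.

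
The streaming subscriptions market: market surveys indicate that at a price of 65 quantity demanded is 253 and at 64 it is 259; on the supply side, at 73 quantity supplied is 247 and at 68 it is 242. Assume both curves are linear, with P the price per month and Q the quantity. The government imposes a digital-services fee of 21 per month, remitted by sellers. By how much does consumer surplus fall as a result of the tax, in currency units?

Consumer surplus falls by 696.

Demand slope: (259 − 253)/(64 − 65) = -6, so Qd = 643 − 6P.
Supply slope: (242 − 247)/(68 − 73) = 1, so Qs = P + 174.
Before the tax: set 643 − 6P = P + 174 → P* = 67, Q* = 241.
With the tax collected from sellers, supply shifts: Qs = (P − 21) + 174.
New equilibrium: buyers pay 70, sellers receive 49, Q = 223. (Wedge: Pb − Ps = 21.)
ΔCS is the trapezoid between Q = 223 and Q = 241 of height 3: ½ · (241 + 223) · 3 = 696.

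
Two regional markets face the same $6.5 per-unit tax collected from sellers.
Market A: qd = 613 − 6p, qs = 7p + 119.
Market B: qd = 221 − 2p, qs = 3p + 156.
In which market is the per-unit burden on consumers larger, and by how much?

Market A: pre-tax p* = $38, q* = 385; post-tax q = 364; per-unit burden on consumers = $3.5.
Market B: pre-tax p* = $13, q* = 195; post-tax q = 187.2; per-unit burden on consumers = $3.9.
Difference: $3.5 vs $3.9 → market B is larger by $0.4.

Market B, by $0.4.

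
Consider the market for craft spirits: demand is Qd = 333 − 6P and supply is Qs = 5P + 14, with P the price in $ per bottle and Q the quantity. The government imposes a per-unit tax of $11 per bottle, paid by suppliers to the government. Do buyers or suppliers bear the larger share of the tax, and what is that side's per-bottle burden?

Suppliers bear the larger share: $6 per bottle.

Without the tax, 333 − 6P = 5P + 14 gives 11P = 319, so P* = $29 and Q* = 159.
With the tax collected from suppliers, supply shifts: Qs = 5(P − 11) + 14.
Solving gives Q = 129 with buyers paying $34 and suppliers receiving $23 (the $11 wedge).
Per-bottle burden: buyers $5, suppliers $6.
Suppliers take the larger share because supply is less price-elastic here (demand slope 6 vs supply slope 5).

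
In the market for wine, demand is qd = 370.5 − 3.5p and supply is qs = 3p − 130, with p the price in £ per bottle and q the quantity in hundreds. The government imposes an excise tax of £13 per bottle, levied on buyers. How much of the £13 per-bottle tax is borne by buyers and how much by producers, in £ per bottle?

Without the tax, 370.5 − 3.5p = 3p − 130 gives 6.5p = 500.5, so p* = £77 and q* = 101.
With the tax collected from buyers, demand (in seller-price terms) shifts: qd = 370.5 − 3.5(p + 13).
New equilibrium: buyers pay £83, producers receive £70, q = 80. (Wedge: pb − ps = 13.)
Burden on buyers: £6; on producers: £7. (They sum to £13.)
The less price-elastic side of the market bears the larger share of a per-unit tax.

Buyers bear £6 per bottle; producers bear £7 per bottle.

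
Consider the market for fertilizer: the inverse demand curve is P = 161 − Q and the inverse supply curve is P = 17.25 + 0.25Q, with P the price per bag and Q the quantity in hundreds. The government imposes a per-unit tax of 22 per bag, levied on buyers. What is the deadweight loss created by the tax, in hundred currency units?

Deadweight loss = 193.6 hundred.

Rewrite in direct form: Qd = 161 − P and Qs = 4P − 69.
Before the tax: set 161 − P = 4P − 69 → P* = 46, Q* = 115.
With the tax collected from buyers, demand (in seller-price terms) shifts: Qd = 161 − (P + 22).
Solving gives Q = 97.4 with buyers paying 63.6 and suppliers receiving 41.6 (the 22 wedge).
Quantity falls by |ΔQ| = |115 − 97.4| = 17.6.
DWL = ½ · t · |ΔQ| = ½ · 22 · 17.6 = 193.6.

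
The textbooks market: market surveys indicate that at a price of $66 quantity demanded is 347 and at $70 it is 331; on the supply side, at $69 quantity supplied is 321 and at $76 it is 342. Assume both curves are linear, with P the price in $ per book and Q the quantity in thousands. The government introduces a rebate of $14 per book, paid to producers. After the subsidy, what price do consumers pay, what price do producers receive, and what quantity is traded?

Consumers pay $65; producers receive $79; quantity = 351.

Demand slope: (331 − 347)/(70 − 66) = -4, so Qd = 611 − 4P.
Supply slope: (342 − 321)/(76 − 69) = 3, so Qs = 3P + 114.
Before the subsidy: set 611 − 4P = 3P + 114 → P* = $71, Q* = 327.
With a per-unit subsidy paid to producers, each receives P + 14 per unit sold, so supply becomes Qs = 3(P + 14) + 114.
Solving gives Q = 351 with consumers paying $65 and producers receiving $79 (the $14 wedge).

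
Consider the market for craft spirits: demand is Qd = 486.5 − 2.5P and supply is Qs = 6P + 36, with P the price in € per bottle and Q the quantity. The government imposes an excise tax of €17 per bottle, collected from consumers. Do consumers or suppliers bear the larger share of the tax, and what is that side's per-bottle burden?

Without the tax, 486.5 − 2.5P = 6P + 36 gives 8.5P = 450.5, so P* = €53 and Q* = 354.
With the tax collected from consumers, demand (in seller-price terms) shifts: Qd = 486.5 − 2.5(P + 17).
Solving gives Q = 324 with consumers paying €65 and suppliers receiving €48 (the €17 wedge).
Per-bottle burden: consumers €12, suppliers €5.
Consumers take the larger share because demand is less price-elastic here (demand slope 2.5 vs supply slope 6).

Consumers bear the larger share: €12 per bottle.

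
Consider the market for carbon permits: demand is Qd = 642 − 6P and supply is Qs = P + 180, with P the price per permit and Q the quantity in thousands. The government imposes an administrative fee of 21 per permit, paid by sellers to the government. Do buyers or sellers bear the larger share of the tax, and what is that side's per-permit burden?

Sellers bear the larger share: 18 per permit.

Without the tax, 642 − 6P = P + 180 gives 7P = 462, so P* = 66 and Q* = 246.
With the tax collected from sellers, supply shifts: Qs = (P − 21) + 180.
Solving gives Q = 228 with buyers paying 69 and sellers receiving 48 (the 21 wedge).
Per-permit burden: buyers 3, sellers 18.
Sellers take the larger share because supply is less price-elastic here (demand slope 6 vs supply slope 1).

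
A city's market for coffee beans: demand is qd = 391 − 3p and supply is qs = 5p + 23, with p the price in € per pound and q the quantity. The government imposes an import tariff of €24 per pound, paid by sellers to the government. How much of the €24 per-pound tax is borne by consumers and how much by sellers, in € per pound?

Without the tax, 391 − 3p = 5p + 23 gives 8p = 368, so p* = €46 and q* = 253.
With the tax collected from sellers, supply shifts: qs = 5(p − 24) + 23.
Solving gives q = 208 with consumers paying €61 and sellers receiving €37 (the €24 wedge).
Burden on consumers: €15; on sellers: €9. (They sum to €24.)
The less price-elastic side of the market bears the larger share of a per-unit tax.

Consumers bear €15 per pound; sellers bear €9 per pound.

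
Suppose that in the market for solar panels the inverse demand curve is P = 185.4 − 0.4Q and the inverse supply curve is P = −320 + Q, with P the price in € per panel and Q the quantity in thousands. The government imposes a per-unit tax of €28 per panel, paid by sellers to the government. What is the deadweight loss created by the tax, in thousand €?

Inverting to Q(P) form: Qd = 463.5 − 2.5P; Qs = P + 320.
Before the tax: set 463.5 − 2.5P = P + 320 → P* = €41, Q* = 361.
With the tax collected from sellers, supply shifts: Qs = (P − 28) + 320.
Solving gives Q = 341 with buyers paying €49 and sellers receiving €21 (the €28 wedge).
Quantity falls by |ΔQ| = |361 − 341| = 20.
DWL = ½ · t · |ΔQ| = ½ · 28 · 20 = €280.

Deadweight loss = €280 thousand.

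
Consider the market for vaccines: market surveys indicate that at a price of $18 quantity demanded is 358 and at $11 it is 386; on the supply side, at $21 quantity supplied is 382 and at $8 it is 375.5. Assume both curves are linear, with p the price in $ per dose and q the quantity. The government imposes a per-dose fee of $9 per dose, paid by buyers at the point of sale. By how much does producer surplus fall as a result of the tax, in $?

Producer surplus falls by $3008.

Demand slope: (386 − 358)/(11 − 18) = -4, so qd = 430 − 4p.
Supply slope: (375.5 − 382)/(8 − 21) = 0.5, so qs = 0.5p + 371.5.
Before the tax: set 430 − 4p = 0.5p + 371.5 → p* = $13, q* = 378.
With the tax collected from buyers, demand (in seller-price terms) shifts: qd = 430 − 4(p + 9).
New equilibrium: buyers pay $14, sellers receive $5, q = 374. (Wedge: pb − ps = 9.)
ΔPS is the trapezoid between Q = 374 and Q = 378 of height $8: ½ · (378 + 374) · 8 = $3008.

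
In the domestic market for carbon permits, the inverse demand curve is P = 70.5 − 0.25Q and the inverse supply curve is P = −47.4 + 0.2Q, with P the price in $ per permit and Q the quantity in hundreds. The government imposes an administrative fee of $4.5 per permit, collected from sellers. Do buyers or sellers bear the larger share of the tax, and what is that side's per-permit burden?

Inverting to Q(P) form: Qd = 282 − 4P; Qs = 5P + 237.
Without the tax, 282 − 4P = 5P + 237 gives 9P = 45, so P* = $5 and Q* = 262.
With the tax collected from sellers, supply shifts: Qs = 5(P − 4.5) + 237.
New equilibrium: buyers pay $7.5, sellers receive $3, Q = 252. (Wedge: Pb − Ps = 4.5.)
Per-permit burden: buyers $2.5, sellers $2.
Buyers take the larger share because demand is less price-elastic here (demand slope 4 vs supply slope 5).

Buyers bear the larger share: $2.5 per permit.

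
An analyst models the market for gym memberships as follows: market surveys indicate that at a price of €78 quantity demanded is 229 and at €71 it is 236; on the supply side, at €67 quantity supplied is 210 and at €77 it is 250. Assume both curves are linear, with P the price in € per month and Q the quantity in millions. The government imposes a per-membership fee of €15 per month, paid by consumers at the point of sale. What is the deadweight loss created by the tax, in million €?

Deadweight loss = €90 million.

Demand slope: (236 − 229)/(71 − 78) = -1, so Qd = 307 − P.
Supply slope: (250 − 210)/(77 − 67) = 4, so Qs = 4P − 58.
Without the tax, 307 − P = 4P − 58 gives 5P = 365, so P* = €73 and Q* = 234.
With the tax collected from consumers, demand (in seller-price terms) shifts: Qd = 307 − (P + 15).
New equilibrium: consumers pay €85, producers receive €70, Q = 222. (Wedge: Pb − Ps = 15.)
Quantity falls by |ΔQ| = |234 − 222| = 12.
DWL = ½ · t · |ΔQ| = ½ · 15 · 12 = €90.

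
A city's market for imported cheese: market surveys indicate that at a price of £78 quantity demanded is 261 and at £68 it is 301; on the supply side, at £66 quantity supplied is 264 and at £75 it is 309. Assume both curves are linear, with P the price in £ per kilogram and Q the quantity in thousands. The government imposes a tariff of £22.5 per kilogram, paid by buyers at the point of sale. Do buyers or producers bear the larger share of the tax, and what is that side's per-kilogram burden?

Demand slope: (301 − 261)/(68 − 78) = -4, so Qd = 573 − 4P.
Supply slope: (309 − 264)/(75 − 66) = 5, so Qs = 5P − 66.
Without the tax, 573 − 4P = 5P − 66 gives 9P = 639, so P* = £71 and Q* = 289.
With the tax collected from buyers, demand (in seller-price terms) shifts: Qd = 573 − 4(P + 22.5).
New equilibrium: buyers pay £83.5, producers receive £61, Q = 239. (Wedge: Pb − Ps = 22.5.)
Per-kilogram burden: buyers £12.5, producers £10.
Buyers take the larger share because demand is less price-elastic here (demand slope 4 vs supply slope 5).
The less price-elastic side of the market bears the larger share of a per-unit tax.

Buyers bear the larger share: £12.5 per kilogram.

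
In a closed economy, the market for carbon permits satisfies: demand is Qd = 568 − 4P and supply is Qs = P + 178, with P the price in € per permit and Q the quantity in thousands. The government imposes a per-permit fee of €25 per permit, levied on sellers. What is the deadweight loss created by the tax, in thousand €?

Deadweight loss = €250 thousand.

Without the tax, 568 − 4P = P + 178 gives 5P = 390, so P* = €78 and Q* = 256.
With the tax collected from sellers, supply shifts: Qs = (P − 25) + 178.
New equilibrium: consumers pay €83, sellers receive €58, Q = 236. (Wedge: Pb − Ps = 25.)
Quantity falls by |ΔQ| = |256 − 236| = 20.
DWL = ½ · t · |ΔQ| = ½ · 25 · 20 = €250.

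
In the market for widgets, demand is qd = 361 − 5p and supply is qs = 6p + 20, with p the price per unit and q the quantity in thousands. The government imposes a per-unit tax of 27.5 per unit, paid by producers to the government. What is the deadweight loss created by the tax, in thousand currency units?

Without the tax, 361 − 5p = 6p + 20 gives 11p = 341, so p* = 31 and q* = 206.
With the tax collected from producers, supply shifts: qs = 6(p − 27.5) + 20.
New equilibrium: buyers pay 46, producers receive 18.5, q = 131. (Wedge: pb − ps = 27.5.)
Quantity falls by |ΔQ| = |206 − 131| = 75.
DWL = ½ · t · |ΔQ| = ½ · 27.5 · 75 = 1031.25.

Deadweight loss = 1031.25 thousand.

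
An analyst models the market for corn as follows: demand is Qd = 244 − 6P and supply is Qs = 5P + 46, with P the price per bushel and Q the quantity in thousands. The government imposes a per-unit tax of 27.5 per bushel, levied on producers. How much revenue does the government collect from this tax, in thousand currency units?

Tax revenue = 1677.5 thousand.

Before the tax: set 244 − 6P = 5P + 46 → P* = 18, Q* = 136.
With the tax collected from producers, supply shifts: Qs = 5(P − 27.5) + 46.
New equilibrium: buyers pay 30.5, producers receive 3, Q = 61. (Wedge: Pb − Ps = 27.5.)
Revenue = t · Q = 27.5 · 61 = 1677.5.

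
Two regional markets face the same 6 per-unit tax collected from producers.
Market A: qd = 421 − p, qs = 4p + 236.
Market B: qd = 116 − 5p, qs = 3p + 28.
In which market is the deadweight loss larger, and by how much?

Market B, by 19.35.

Market A: pre-tax p* = 37, q* = 384; post-tax q = 379.2; deadweight loss = 14.4.
Market B: pre-tax p* = 11, q* = 61; post-tax q = 49.75; deadweight loss = 33.75.
Difference: 14.4 vs 33.75 → market B is larger by 19.35.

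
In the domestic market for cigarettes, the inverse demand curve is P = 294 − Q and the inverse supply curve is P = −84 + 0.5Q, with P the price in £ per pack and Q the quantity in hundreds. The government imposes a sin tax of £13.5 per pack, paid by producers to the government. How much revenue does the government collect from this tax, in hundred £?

Rewrite in direct form: Qd = 294 − P and Qs = 2P + 168.
Without the tax, 294 − P = 2P + 168 gives 3P = 126, so P* = £42 and Q* = 252.
With the tax collected from producers, supply shifts: Qs = 2(P − 13.5) + 168.
Solving gives Q = 243 with buyers paying £51 and producers receiving £37.5 (the £13.5 wedge).
Revenue = t · Q = 13.5 · 243 = £3280.5.

Tax revenue = £3280.5 hundred.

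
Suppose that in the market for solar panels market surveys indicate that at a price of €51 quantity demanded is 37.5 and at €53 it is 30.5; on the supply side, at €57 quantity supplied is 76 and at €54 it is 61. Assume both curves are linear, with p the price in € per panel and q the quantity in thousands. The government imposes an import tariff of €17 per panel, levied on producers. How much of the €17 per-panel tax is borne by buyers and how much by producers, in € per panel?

Demand slope: (30.5 − 37.5)/(53 − 51) = -3.5, so qd = 216 − 3.5p.
Supply slope: (61 − 76)/(54 − 57) = 5, so qs = 5p − 209.
Without the tax, 216 − 3.5p = 5p − 209 gives 8.5p = 425, so p* = €50 and q* = 41.
With the tax collected from producers, supply shifts: qs = 5(p − 17) − 209.
New equilibrium: buyers pay €60, producers receive €43, q = 6. (Wedge: pb − ps = 17.)
Burden on buyers: €10; on producers: €7. (They sum to €17.)

Buyers bear €10 per panel; producers bear €7 per panel.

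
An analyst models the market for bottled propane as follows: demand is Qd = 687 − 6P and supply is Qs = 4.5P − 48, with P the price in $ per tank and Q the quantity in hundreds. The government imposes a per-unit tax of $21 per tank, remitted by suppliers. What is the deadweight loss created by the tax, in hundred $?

Without the tax, 687 − 6P = 4.5P − 48 gives 10.5P = 735, so P* = $70 and Q* = 267.
With the tax collected from suppliers, supply shifts: Qs = 4.5(P − 21) − 48.
Solving gives Q = 213 with buyers paying $79 and suppliers receiving $58 (the $21 wedge).
Quantity falls by |ΔQ| = |267 − 213| = 54.
DWL = ½ · t · |ΔQ| = ½ · 21 · 54 = $567.

Deadweight loss = $567 hundred.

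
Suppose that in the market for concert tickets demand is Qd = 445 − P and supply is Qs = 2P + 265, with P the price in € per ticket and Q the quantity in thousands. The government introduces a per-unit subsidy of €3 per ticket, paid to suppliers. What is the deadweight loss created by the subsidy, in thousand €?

Deadweight loss = €3 thousand.

Without the subsidy, 445 − P = 2P + 265 gives 3P = 180, so P* = €60 and Q* = 385.
With a per-unit subsidy paid to suppliers, each receives P + 3 per unit sold, so supply becomes Qs = 2(P + 3) + 265.
New equilibrium: consumers pay €58, suppliers receive €61, Q = 387. (Wedge: Pb − Ps = −3.)
Quantity rises by |ΔQ| = |385 − 387| = 2.
DWL = ½ · t · |ΔQ| = ½ · 3 · 2 = €3.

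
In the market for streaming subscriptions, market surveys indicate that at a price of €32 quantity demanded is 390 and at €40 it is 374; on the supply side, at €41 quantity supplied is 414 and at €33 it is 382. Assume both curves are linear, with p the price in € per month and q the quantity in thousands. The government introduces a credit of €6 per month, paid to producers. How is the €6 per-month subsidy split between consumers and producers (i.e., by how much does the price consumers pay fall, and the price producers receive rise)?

Consumers gain €4 per month; producers gain €2 per month.

Demand slope: (374 − 390)/(40 − 32) = -2, so qd = 454 − 2p.
Supply slope: (382 − 414)/(33 − 41) = 4, so qs = 4p + 250.
Before the subsidy: set 454 − 2p = 4p + 250 → p* = €34, q* = 386.
With a per-unit subsidy paid to producers, each receives p + 6 per unit sold, so supply becomes qs = 4(p + 6) + 250.
Solving gives q = 394 with consumers paying €30 and producers receiving €36 (the €6 wedge).
Gain to consumers: €4; to producers: €2. (They sum to €6.)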